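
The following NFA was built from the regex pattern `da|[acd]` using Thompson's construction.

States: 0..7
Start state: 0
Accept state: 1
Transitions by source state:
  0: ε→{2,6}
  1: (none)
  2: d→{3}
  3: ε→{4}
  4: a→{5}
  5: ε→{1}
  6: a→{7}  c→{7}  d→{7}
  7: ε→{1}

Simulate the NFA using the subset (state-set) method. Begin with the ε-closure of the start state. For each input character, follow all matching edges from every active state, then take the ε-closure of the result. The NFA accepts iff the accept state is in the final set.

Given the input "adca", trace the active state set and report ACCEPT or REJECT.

Answer: REJECT

Steps:
S₀ = ε-closure({0}) = {0,2,6}
'a' @ 1: {1,7}  (accept∈set)
'd' @ 2: {}  — dead — no transitions
rest 'ca' ignored (set empty)
final: {}; accept 1 not in set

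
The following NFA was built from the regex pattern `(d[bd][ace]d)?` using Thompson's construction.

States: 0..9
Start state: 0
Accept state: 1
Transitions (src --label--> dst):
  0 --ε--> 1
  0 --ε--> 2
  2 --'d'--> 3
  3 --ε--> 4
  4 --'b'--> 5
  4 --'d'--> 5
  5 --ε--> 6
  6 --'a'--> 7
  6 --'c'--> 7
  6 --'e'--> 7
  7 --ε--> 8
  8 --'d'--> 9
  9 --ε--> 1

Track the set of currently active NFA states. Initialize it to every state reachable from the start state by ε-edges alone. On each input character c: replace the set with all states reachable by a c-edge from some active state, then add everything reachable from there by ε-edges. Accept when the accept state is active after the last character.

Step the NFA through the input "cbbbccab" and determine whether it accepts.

start: ε-closure({0}) = {0,1,2}
'c' @ 1: {}  — no active states
rest 'bbbccab' ignored (set empty)
end set {} — state 1 not in

Answer: REJECT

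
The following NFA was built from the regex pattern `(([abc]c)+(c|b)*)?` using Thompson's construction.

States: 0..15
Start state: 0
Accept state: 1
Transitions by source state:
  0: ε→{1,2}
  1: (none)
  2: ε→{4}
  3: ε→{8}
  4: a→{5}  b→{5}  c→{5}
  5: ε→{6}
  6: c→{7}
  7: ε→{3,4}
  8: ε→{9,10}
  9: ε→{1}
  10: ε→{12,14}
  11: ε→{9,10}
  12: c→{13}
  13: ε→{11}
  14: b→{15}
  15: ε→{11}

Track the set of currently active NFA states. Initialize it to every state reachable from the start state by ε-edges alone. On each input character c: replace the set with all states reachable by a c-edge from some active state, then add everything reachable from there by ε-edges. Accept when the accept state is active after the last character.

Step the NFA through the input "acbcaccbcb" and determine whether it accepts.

initial (ε-close {0}): {0,1,2,4}
'a' @ 1: {5,6}
'c' @ 2: {1,3,4,7,8,9,10,12,14}  (accept∈set)
'b' @ 3: {1,5,6,9,10,11,12,14,15}  (accept∈set)
'c' @ 4: {1,3,4,7,8,9,10,11,12,13,14}  (accept∈set)
'a' @ 5: {5,6}
'c' @ 6: {1,3,4,7,8,9,10,12,14}  (accept∈set)
'c' @ 7: {1,5,6,9,10,11,12,13,14}  (accept∈set)
'b' @ 8: {1,9,10,11,12,14,15}  (accept∈set)
'c' @ 9: {1,9,10,11,12,13,14}  (accept∈set)
'b' @ 10: {1,9,10,11,12,14,15}  (accept∈set)
after full input: {1,9,10,11,12,14,15}  (accept=1 in)

Answer: ACCEPT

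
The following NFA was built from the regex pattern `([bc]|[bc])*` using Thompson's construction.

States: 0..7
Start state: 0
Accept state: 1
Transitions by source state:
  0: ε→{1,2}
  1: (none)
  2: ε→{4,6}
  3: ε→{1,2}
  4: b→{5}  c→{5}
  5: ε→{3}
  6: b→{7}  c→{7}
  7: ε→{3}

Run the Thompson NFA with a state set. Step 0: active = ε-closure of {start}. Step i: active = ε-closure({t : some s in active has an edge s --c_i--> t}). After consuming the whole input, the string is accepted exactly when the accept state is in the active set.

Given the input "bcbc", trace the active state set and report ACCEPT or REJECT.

Answer: ACCEPT

Trace:
initial (ε-close {0}): {0,1,2,4,6}
'b' @ 1: {1,2,3,4,5,6,7}  (accept∈set)
'c' @ 2: {1,2,3,4,5,6,7}  (accept∈set)
'b' @ 3: {1,2,3,4,5,6,7}  (accept∈set)
'c' @ 4: {1,2,3,4,5,6,7}  (accept∈set)
final: {1,2,3,4,5,6,7}; accept 1 in set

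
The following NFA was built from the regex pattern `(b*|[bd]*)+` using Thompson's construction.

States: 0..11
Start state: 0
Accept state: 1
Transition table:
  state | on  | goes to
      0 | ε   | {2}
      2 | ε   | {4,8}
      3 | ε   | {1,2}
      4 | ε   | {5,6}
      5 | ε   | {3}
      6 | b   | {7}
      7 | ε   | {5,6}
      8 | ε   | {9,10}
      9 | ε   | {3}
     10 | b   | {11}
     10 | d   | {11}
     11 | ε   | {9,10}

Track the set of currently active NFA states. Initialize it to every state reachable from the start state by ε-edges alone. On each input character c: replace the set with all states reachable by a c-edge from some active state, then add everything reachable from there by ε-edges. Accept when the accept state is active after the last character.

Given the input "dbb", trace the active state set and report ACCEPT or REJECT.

start: ε-closure({0}) = {0,1,2,3,4,5,6,8,9,10}
'd' @ 1: {1,2,3,4,5,6,8,9,10,11}  [accepting]
'b' @ 2: {1,2,3,4,5,6,7,8,9,10,11}  [accepting]
'b' @ 3: {1,2,3,4,5,6,7,8,9,10,11}  [accepting]
end set {1,2,3,4,5,6,7,8,9,10,11} — state 1 in

Answer: ACCEPT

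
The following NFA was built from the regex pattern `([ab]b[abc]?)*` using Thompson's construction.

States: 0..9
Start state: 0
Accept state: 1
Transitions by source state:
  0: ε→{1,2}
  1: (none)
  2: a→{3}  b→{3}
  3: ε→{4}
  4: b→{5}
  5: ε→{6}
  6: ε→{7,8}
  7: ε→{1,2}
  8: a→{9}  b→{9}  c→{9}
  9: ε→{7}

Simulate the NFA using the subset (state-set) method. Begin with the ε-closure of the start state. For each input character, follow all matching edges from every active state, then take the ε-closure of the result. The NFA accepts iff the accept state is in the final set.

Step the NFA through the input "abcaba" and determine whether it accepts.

Answer: ACCEPT

Steps:
initial (ε-close {0}): {0,1,2}
'a' @ 1: {3,4}
'b' @ 2: {1,2,5,6,7,8}  ✓accept
'c' @ 3: {1,2,7,9}  ✓accept
'a' @ 4: {3,4}
'b' @ 5: {1,2,5,6,7,8}  ✓accept
'a' @ 6: {1,2,3,4,7,9}  ✓accept
after full input: {1,2,3,4,7,9}  (accept=1 in)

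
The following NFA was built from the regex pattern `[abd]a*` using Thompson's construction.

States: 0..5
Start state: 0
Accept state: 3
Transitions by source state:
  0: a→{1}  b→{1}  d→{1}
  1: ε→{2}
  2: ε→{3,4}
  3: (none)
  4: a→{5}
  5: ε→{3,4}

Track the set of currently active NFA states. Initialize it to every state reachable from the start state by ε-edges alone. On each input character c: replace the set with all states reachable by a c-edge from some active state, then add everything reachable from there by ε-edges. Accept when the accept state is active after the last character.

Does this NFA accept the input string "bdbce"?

S₀ = ε-closure({0}) = {0}
'b' @ 1: {1,2,3,4}  (accept∈set)
'd' @ 2: {}  — no active states
rest 'bce' ignored (set empty)
end set {} — state 3 not in

Answer: REJECT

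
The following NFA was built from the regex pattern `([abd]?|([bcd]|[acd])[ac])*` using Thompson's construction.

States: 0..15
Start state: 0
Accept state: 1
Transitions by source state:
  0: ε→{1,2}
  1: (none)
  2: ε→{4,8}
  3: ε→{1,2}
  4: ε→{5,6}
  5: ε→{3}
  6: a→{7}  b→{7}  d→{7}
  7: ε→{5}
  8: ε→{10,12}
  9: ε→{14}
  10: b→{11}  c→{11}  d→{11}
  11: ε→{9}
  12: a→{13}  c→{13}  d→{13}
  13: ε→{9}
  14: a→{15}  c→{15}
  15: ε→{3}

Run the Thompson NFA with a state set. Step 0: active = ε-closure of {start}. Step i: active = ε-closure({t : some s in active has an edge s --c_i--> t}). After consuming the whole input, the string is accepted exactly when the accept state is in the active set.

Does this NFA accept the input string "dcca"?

initial (ε-close {0}): {0,1,2,3,4,5,6,8,10,12}
'd' @ 1: {1,2,3,4,5,6,7,8,9,10,11,12,13,14}  (accept∈set)
'c' @ 2: {1,2,3,4,5,6,8,9,10,11,12,13,14,15}  (accept∈set)
'c' @ 3: {1,2,3,4,5,6,8,9,10,11,12,13,14,15}  (accept∈set)
'a' @ 4: {1,2,3,4,5,6,7,8,9,10,12,13,14,15}  (accept∈set)
after full input: {1,2,3,4,5,6,7,8,9,10,12,13,14,15}  (accept=1 in)

Answer: ACCEPT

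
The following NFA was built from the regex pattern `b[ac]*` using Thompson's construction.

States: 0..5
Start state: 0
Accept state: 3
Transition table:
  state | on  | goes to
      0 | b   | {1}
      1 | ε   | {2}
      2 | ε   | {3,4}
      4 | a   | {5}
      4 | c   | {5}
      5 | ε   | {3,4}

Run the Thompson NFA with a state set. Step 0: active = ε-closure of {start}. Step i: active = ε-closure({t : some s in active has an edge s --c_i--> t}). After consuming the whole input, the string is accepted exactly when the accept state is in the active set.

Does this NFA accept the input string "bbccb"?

initial (ε-close {0}): {0}
'b' @ 1: {1,2,3,4}  (accept∈set)
'b' @ 2: {}  — state set empty
rest 'ccb' ignored (set empty)
end set {} — state 3 not in

Answer: REJECT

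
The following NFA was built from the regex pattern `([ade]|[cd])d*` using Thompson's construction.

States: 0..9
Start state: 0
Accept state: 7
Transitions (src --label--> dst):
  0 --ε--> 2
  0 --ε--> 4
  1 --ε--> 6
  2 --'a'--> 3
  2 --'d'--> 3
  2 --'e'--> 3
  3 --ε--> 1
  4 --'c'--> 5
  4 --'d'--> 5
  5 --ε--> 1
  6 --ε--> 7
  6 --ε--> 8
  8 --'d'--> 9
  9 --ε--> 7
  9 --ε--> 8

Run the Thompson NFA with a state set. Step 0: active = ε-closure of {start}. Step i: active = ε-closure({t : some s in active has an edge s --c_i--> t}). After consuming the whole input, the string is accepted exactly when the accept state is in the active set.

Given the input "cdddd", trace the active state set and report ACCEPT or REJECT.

Answer: ACCEPT

Steps:
S₀ = ε-closure({0}) = {0,2,4}
'c' @ 1: {1,5,6,7,8}  [accepting]
'd' @ 2: {7,8,9}  [accepting]
'd' @ 3: {7,8,9}  [accepting]
'd' @ 4: {7,8,9}  [accepting]
'd' @ 5: {7,8,9}  [accepting]
final: {7,8,9}; accept 7 in set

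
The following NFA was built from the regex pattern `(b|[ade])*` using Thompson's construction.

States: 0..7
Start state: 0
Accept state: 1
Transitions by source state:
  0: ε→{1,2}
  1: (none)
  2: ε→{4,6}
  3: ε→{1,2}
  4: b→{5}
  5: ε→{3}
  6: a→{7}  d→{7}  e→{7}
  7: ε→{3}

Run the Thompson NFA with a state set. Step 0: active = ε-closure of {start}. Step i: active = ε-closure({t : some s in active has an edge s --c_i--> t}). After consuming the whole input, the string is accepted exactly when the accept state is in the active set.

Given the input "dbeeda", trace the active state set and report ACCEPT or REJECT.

Answer: ACCEPT

Trace:
initial (ε-close {0}): {0,1,2,4,6}
'd' @ 1: {1,2,3,4,6,7}  [accepting]
'b' @ 2: {1,2,3,4,5,6}  [accepting]
'e' @ 3: {1,2,3,4,6,7}  [accepting]
'e' @ 4: {1,2,3,4,6,7}  [accepting]
'd' @ 5: {1,2,3,4,6,7}  [accepting]
'a' @ 6: {1,2,3,4,6,7}  [accepting]
final: {1,2,3,4,6,7}; accept 1 in set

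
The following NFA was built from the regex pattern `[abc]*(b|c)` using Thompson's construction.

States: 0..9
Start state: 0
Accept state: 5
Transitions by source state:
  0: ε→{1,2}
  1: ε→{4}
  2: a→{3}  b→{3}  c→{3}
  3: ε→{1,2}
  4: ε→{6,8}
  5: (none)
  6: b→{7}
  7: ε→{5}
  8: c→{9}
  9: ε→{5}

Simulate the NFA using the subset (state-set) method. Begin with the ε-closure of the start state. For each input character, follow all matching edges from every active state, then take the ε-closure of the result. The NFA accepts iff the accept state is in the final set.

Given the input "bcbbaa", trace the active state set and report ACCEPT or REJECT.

Answer: REJECT

Steps:
start: ε-closure({0}) = {0,1,2,4,6,8}
'b' @ 1: {1,2,3,4,5,6,7,8}  ✓accept
'c' @ 2: {1,2,3,4,5,6,8,9}  ✓accept
'b' @ 3: {1,2,3,4,5,6,7,8}  ✓accept
'b' @ 4: {1,2,3,4,5,6,7,8}  ✓accept
'a' @ 5: {1,2,3,4,6,8}
'a' @ 6: {1,2,3,4,6,8}
end set {1,2,3,4,6,8} — state 5 not in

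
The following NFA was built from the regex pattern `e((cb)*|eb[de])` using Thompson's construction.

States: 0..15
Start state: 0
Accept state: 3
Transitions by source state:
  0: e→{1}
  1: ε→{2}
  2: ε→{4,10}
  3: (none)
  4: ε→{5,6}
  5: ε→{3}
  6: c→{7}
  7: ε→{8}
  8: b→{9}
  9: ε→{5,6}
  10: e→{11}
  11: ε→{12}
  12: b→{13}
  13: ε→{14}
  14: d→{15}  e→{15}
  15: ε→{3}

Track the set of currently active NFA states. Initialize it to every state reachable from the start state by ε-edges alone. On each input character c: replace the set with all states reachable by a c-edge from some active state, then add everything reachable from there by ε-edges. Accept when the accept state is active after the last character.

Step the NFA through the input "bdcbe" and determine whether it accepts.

Answer: REJECT

Derivation:
initial (ε-close {0}): {0}
'b' @ 1: {}  — dead — no transitions
rest 'dcbe' ignored (set empty)
after full input: {}  (accept=3 not in)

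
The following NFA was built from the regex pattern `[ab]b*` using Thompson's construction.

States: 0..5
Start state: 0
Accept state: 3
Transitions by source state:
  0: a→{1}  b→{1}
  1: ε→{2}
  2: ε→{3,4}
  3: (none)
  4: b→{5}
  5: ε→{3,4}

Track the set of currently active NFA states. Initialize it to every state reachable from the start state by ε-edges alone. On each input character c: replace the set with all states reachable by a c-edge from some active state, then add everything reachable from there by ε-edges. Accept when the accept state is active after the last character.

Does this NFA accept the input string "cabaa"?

initial (ε-close {0}): {0}
'c' @ 1: {}  — state set empty
rest 'abaa' ignored (set empty)
end set {} — state 3 not in

Answer: REJECT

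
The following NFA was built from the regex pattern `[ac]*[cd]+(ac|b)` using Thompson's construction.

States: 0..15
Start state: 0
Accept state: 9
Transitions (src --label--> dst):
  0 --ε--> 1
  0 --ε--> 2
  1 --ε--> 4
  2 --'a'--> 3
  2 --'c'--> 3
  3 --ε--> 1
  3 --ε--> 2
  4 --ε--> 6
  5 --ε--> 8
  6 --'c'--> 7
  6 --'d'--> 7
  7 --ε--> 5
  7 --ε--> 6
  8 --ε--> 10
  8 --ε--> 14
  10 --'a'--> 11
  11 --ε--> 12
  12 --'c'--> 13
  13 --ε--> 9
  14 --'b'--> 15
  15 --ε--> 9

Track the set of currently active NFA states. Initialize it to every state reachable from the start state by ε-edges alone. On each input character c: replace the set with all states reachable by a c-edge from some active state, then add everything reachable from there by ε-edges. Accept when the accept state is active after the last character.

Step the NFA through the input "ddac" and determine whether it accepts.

S₀ = ε-closure({0}) = {0,1,2,4,6}
'd' @ 1: {5,6,7,8,10,14}
'd' @ 2: {5,6,7,8,10,14}
'a' @ 3: {11,12}
'c' @ 4: {9,13}  [accepting]
end set {9,13} — state 9 in

Answer: ACCEPT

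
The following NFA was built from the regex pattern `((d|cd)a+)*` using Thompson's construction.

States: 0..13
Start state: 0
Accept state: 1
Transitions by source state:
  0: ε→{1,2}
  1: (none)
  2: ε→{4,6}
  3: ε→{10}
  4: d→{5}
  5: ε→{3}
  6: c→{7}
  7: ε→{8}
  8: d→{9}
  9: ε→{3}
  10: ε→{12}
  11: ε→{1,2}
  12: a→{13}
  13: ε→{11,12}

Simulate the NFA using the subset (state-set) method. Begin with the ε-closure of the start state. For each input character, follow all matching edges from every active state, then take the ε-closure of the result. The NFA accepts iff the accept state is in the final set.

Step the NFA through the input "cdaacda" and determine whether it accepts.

Answer: ACCEPT

Steps:
start: ε-closure({0}) = {0,1,2,4,6}
'c' @ 1: {7,8}
'd' @ 2: {3,9,10,12}
'a' @ 3: {1,2,4,6,11,12,13}  [accepting]
'a' @ 4: {1,2,4,6,11,12,13}  [accepting]
'c' @ 5: {7,8}
'd' @ 6: {3,9,10,12}
'a' @ 7: {1,2,4,6,11,12,13}  [accepting]
end set {1,2,4,6,11,12,13} — state 1 in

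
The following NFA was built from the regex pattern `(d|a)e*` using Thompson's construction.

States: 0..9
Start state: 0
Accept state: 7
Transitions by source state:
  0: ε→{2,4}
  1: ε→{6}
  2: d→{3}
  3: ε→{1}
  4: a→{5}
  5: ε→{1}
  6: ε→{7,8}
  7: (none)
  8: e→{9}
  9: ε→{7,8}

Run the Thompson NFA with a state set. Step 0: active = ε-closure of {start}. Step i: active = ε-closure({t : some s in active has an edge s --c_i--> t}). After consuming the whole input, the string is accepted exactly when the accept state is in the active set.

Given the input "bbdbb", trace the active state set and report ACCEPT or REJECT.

Answer: REJECT

Trace:
initial (ε-close {0}): {0,2,4}
'b' @ 1: {}  — dead — no transitions
rest 'bdbb' ignored (set empty)
final: {}; accept 7 not in set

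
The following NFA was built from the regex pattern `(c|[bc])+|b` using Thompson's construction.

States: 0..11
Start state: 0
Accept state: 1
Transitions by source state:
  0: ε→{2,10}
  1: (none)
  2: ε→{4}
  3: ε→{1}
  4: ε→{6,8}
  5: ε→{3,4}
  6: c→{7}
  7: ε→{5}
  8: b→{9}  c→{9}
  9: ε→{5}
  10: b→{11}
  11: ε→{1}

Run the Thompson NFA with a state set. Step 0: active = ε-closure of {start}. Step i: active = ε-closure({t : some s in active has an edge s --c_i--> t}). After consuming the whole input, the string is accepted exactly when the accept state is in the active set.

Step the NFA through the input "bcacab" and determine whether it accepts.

initial (ε-close {0}): {0,2,4,6,8,10}
'b' @ 1: {1,3,4,5,6,8,9,11}  ✓accept
'c' @ 2: {1,3,4,5,6,7,8,9}  ✓accept
'a' @ 3: {}  — no active states
rest 'cab' ignored (set empty)
after full input: {}  (accept=1 not in)

Answer: REJECT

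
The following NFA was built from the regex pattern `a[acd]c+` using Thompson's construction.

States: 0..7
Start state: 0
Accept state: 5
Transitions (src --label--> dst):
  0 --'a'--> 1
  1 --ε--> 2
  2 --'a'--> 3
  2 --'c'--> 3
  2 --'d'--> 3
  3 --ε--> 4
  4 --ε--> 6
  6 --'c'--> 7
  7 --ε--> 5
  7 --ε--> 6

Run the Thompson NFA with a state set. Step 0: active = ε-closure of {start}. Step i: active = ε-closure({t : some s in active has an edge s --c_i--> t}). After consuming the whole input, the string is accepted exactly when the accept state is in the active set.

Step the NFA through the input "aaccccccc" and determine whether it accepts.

Answer: ACCEPT

Steps:
start: ε-closure({0}) = {0}
'a' @ 1: {1,2}
'a' @ 2: {3,4,6}
'c' @ 3: {5,6,7}  (accept∈set)
'c' @ 4: {5,6,7}  (accept∈set)
'c' @ 5: {5,6,7}  (accept∈set)
'c' @ 6: {5,6,7}  (accept∈set)
'c' @ 7: {5,6,7}  (accept∈set)
'c' @ 8: {5,6,7}  (accept∈set)
'c' @ 9: {5,6,7}  (accept∈set)
after full input: {5,6,7}  (accept=5 in)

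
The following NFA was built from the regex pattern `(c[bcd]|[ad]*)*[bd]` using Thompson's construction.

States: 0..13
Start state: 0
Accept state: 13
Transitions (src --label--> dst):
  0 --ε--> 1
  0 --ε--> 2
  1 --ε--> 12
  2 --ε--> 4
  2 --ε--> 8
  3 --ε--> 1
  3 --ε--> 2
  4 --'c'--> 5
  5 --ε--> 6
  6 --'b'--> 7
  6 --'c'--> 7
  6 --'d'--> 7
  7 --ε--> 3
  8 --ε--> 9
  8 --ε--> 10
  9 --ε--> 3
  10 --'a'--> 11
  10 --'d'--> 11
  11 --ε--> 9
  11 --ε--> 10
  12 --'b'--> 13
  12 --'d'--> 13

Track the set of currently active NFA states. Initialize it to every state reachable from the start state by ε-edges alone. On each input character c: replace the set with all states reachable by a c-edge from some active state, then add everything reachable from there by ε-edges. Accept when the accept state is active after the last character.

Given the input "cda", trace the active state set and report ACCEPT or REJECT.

start: ε-closure({0}) = {0,1,2,3,4,8,9,10,12}
'c' @ 1: {5,6}
'd' @ 2: {1,2,3,4,7,8,9,10,12}
'a' @ 3: {1,2,3,4,8,9,10,11,12}
after full input: {1,2,3,4,8,9,10,11,12}  (accept=13 not in)

Answer: REJECT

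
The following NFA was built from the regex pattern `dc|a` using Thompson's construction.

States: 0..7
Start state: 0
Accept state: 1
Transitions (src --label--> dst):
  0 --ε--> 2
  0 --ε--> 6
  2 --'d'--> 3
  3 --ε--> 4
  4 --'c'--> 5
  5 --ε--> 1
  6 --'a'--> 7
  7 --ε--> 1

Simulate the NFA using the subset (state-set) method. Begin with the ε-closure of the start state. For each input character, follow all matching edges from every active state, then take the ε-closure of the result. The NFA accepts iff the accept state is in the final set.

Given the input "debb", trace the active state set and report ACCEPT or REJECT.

S₀ = ε-closure({0}) = {0,2,6}
'd' @ 1: {3,4}
'e' @ 2: {}  — dead — no transitions
rest 'bb' ignored (set empty)
end set {} — state 1 not in

Answer: REJECT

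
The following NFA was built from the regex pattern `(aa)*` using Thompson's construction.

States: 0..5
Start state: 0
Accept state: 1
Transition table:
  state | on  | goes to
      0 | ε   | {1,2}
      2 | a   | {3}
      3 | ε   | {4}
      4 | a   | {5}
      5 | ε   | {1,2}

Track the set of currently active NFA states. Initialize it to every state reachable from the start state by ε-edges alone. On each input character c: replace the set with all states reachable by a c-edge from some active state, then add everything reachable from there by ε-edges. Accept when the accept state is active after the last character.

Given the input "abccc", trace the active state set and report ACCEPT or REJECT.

Answer: REJECT

Trace:
start: ε-closure({0}) = {0,1,2}
'a' @ 1: {3,4}
'b' @ 2: {}  — state set empty
rest 'ccc' ignored (set empty)
after full input: {}  (accept=1 not in)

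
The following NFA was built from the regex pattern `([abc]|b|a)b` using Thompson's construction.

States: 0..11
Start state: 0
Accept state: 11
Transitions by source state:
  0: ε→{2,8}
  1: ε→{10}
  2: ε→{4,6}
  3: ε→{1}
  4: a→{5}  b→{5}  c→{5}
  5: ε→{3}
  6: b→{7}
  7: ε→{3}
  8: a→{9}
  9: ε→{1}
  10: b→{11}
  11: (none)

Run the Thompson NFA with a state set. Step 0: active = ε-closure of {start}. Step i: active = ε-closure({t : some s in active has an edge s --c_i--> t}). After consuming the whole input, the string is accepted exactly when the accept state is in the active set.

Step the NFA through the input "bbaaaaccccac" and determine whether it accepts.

start: ε-closure({0}) = {0,2,4,6,8}
'b' @ 1: {1,3,5,7,10}
'b' @ 2: {11}  ✓accept
'a' @ 3: {}  — dead — no transitions
rest 'aaaccccac' ignored (set empty)
after full input: {}  (accept=11 not in)

Answer: REJECT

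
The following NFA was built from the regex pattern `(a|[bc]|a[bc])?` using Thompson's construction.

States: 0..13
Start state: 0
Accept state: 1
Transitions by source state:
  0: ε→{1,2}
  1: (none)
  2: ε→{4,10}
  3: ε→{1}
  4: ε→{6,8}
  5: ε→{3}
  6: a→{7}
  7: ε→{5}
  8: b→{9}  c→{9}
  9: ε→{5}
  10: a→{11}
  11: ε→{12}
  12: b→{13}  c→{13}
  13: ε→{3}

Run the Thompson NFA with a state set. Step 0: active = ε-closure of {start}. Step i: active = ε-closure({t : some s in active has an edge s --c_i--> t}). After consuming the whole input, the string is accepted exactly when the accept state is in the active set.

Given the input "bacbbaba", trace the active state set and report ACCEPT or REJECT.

Answer: REJECT

Trace:
S₀ = ε-closure({0}) = {0,1,2,4,6,8,10}
'b' @ 1: {1,3,5,9}  ✓accept
'a' @ 2: {}  — dead — no transitions
rest 'cbbaba' ignored (set empty)
after full input: {}  (accept=1 not in)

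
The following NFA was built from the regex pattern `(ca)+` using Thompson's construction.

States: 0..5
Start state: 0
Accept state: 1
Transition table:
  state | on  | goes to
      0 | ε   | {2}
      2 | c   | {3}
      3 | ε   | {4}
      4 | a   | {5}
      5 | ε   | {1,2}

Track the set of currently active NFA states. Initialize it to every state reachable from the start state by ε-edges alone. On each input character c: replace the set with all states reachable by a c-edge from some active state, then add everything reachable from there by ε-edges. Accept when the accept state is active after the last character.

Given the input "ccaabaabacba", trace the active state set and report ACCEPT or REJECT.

Answer: REJECT

Derivation:
start: ε-closure({0}) = {0,2}
'c' @ 1: {3,4}
'c' @ 2: {}  — state set empty
rest 'aabaabacba' ignored (set empty)
end set {} — state 1 not in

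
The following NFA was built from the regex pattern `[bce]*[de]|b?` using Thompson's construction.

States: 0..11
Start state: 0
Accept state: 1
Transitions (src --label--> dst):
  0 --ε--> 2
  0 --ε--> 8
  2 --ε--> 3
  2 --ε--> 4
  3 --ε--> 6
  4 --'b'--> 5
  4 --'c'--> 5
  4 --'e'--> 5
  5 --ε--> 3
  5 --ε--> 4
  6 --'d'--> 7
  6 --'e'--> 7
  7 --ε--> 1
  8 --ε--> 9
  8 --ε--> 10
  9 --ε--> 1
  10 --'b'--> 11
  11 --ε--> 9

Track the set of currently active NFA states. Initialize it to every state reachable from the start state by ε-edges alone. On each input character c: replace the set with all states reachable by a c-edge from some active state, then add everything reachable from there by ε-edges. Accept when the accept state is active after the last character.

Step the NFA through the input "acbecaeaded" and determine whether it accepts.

Answer: REJECT

Steps:
S₀ = ε-closure({0}) = {0,1,2,3,4,6,8,9,10}
'a' @ 1: {}  — dead — no transitions
rest 'cbecaeaded' ignored (set empty)
final: {}; accept 1 not in set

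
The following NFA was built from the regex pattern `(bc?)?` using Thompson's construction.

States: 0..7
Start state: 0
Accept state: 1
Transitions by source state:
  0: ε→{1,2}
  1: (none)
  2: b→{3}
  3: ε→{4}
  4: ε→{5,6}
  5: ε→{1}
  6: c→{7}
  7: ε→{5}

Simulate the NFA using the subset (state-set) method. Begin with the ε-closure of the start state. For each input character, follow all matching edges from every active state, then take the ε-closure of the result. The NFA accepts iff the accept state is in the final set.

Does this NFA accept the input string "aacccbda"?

Answer: REJECT

Trace:
S₀ = ε-closure({0}) = {0,1,2}
'a' @ 1: {}  — state set empty
rest 'acccbda' ignored (set empty)
after full input: {}  (accept=1 not in)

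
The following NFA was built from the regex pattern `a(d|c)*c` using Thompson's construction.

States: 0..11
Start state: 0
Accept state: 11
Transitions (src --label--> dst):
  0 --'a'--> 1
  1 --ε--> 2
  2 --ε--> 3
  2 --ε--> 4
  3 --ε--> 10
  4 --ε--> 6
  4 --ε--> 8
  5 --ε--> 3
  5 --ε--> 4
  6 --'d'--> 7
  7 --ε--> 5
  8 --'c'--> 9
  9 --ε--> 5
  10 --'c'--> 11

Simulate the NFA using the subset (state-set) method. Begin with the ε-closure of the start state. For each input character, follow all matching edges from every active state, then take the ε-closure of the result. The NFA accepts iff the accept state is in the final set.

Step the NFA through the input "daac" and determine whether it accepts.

start: ε-closure({0}) = {0}
'd' @ 1: {}  — state set empty
rest 'aac' ignored (set empty)
after full input: {}  (accept=11 not in)

Answer: REJECT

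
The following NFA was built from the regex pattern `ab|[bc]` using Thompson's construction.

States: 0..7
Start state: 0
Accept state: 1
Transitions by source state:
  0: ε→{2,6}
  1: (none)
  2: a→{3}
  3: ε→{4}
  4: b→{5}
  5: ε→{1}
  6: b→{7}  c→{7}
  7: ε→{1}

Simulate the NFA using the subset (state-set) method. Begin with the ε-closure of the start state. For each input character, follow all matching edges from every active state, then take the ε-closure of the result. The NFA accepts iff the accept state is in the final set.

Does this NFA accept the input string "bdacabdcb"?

Answer: REJECT

Derivation:
start: ε-closure({0}) = {0,2,6}
'b' @ 1: {1,7}  ✓accept
'd' @ 2: {}  — state set empty
rest 'acabdcb' ignored (set empty)
final: {}; accept 1 not in set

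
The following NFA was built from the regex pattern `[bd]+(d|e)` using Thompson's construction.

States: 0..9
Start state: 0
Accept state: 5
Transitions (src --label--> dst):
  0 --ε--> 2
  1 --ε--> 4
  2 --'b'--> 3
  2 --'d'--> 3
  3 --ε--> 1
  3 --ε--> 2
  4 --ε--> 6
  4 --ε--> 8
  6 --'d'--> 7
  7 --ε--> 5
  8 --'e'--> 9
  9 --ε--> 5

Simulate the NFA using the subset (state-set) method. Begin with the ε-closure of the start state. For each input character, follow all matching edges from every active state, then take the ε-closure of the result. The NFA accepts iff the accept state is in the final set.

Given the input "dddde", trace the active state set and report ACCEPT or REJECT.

S₀ = ε-closure({0}) = {0,2}
'd' @ 1: {1,2,3,4,6,8}
'd' @ 2: {1,2,3,4,5,6,7,8}  ✓accept
'd' @ 3: {1,2,3,4,5,6,7,8}  ✓accept
'd' @ 4: {1,2,3,4,5,6,7,8}  ✓accept
'e' @ 5: {5,9}  ✓accept
end set {5,9} — state 5 in

Answer: ACCEPT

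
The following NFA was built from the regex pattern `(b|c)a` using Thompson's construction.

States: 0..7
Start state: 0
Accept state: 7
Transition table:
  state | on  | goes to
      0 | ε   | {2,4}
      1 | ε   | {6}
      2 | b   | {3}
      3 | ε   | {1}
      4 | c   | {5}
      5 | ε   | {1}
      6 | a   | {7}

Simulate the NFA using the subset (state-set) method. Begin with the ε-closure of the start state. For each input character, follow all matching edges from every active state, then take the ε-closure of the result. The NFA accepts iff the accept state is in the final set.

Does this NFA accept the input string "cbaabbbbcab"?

initial (ε-close {0}): {0,2,4}
'c' @ 1: {1,5,6}
'b' @ 2: {}  — no active states
rest 'aabbbbcab' ignored (set empty)
end set {} — state 7 not in

Answer: REJECT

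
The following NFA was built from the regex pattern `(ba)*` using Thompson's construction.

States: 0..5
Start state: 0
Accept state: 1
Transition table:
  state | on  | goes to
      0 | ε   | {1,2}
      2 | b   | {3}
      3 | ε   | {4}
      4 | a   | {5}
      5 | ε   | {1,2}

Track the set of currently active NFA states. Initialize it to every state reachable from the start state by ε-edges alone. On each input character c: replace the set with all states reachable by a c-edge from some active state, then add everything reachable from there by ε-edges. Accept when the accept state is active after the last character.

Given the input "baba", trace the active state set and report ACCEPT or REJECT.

Answer: ACCEPT

Trace:
S₀ = ε-closure({0}) = {0,1,2}
'b' @ 1: {3,4}
'a' @ 2: {1,2,5}  (accept∈set)
'b' @ 3: {3,4}
'a' @ 4: {1,2,5}  (accept∈set)
final: {1,2,5}; accept 1 in set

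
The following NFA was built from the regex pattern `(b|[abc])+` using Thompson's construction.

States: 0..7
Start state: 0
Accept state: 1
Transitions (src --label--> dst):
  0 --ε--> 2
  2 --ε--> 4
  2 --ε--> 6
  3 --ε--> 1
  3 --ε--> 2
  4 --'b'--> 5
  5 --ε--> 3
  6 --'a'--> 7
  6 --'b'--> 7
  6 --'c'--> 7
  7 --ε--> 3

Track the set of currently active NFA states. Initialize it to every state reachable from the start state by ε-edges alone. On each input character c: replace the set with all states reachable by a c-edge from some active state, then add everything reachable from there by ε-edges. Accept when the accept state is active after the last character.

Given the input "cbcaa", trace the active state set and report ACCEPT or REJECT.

start: ε-closure({0}) = {0,2,4,6}
'c' @ 1: {1,2,3,4,6,7}  (accept∈set)
'b' @ 2: {1,2,3,4,5,6,7}  (accept∈set)
'c' @ 3: {1,2,3,4,6,7}  (accept∈set)
'a' @ 4: {1,2,3,4,6,7}  (accept∈set)
'a' @ 5: {1,2,3,4,6,7}  (accept∈set)
after full input: {1,2,3,4,6,7}  (accept=1 in)

Answer: ACCEPT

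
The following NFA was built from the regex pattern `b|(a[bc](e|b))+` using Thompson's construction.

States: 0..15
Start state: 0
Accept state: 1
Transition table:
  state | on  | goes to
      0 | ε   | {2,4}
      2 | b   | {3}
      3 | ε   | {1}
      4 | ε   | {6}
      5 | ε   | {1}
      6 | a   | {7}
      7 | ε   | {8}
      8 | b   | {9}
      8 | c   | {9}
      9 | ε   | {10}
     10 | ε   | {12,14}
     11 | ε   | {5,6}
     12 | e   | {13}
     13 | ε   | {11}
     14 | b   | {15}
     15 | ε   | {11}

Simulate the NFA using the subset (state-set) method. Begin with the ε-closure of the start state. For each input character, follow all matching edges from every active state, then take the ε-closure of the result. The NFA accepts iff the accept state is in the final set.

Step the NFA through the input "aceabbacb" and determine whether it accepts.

Answer: ACCEPT

Derivation:
initial (ε-close {0}): {0,2,4,6}
'a' @ 1: {7,8}
'c' @ 2: {9,10,12,14}
'e' @ 3: {1,5,6,11,13}  [accepting]
'a' @ 4: {7,8}
'b' @ 5: {9,10,12,14}
'b' @ 6: {1,5,6,11,15}  [accepting]
'a' @ 7: {7,8}
'c' @ 8: {9,10,12,14}
'b' @ 9: {1,5,6,11,15}  [accepting]
end set {1,5,6,11,15} — state 1 in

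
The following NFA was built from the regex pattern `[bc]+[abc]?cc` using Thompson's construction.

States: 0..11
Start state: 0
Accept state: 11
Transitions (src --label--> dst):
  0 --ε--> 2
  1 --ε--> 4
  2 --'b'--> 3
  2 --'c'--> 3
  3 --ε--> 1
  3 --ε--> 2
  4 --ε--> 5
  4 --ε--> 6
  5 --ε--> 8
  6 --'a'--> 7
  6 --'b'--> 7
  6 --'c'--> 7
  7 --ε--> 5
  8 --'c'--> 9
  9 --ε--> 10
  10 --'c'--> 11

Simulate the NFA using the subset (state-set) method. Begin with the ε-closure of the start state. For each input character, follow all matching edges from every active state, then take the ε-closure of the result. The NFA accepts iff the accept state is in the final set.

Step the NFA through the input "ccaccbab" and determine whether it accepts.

initial (ε-close {0}): {0,2}
'c' @ 1: {1,2,3,4,5,6,8}
'c' @ 2: {1,2,3,4,5,6,7,8,9,10}
'a' @ 3: {5,7,8}
'c' @ 4: {9,10}
'c' @ 5: {11}  ✓accept
'b' @ 6: {}  — state set empty
rest 'ab' ignored (set empty)
end set {} — state 11 not in

Answer: REJECT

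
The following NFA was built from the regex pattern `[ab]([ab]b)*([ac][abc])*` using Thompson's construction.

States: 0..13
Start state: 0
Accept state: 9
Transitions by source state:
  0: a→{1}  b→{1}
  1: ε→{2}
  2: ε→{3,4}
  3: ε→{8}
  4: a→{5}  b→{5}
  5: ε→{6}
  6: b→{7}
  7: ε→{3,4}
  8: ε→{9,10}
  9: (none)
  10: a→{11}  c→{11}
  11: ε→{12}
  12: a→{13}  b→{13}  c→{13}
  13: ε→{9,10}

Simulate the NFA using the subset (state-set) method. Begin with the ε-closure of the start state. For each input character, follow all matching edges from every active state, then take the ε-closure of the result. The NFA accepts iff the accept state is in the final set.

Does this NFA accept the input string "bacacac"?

Answer: ACCEPT

Steps:
start: ε-closure({0}) = {0}
'b' @ 1: {1,2,3,4,8,9,10}  ✓accept
'a' @ 2: {5,6,11,12}
'c' @ 3: {9,10,13}  ✓accept
'a' @ 4: {11,12}
'c' @ 5: {9,10,13}  ✓accept
'a' @ 6: {11,12}
'c' @ 7: {9,10,13}  ✓accept
after full input: {9,10,13}  (accept=9 in)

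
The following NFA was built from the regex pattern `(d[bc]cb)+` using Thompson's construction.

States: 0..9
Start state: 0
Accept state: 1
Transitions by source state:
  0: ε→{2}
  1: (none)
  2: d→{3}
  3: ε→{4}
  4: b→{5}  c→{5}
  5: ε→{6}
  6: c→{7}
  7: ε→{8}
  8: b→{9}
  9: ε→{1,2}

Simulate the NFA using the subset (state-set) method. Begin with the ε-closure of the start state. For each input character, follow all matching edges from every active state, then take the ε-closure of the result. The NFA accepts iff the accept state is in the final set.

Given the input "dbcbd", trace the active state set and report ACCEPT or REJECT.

Answer: REJECT

Steps:
start: ε-closure({0}) = {0,2}
'd' @ 1: {3,4}
'b' @ 2: {5,6}
'c' @ 3: {7,8}
'b' @ 4: {1,2,9}  (accept∈set)
'd' @ 5: {3,4}
after full input: {3,4}  (accept=1 not in)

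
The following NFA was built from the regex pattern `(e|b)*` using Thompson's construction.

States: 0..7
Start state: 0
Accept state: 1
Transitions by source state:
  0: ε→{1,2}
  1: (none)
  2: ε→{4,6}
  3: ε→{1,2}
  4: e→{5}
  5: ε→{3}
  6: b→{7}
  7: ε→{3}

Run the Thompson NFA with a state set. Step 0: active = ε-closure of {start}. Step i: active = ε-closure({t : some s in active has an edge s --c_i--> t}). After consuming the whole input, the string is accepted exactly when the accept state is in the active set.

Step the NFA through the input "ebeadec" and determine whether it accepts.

S₀ = ε-closure({0}) = {0,1,2,4,6}
'e' @ 1: {1,2,3,4,5,6}  ✓accept
'b' @ 2: {1,2,3,4,6,7}  ✓accept
'e' @ 3: {1,2,3,4,5,6}  ✓accept
'a' @ 4: {}  — state set empty
rest 'dec' ignored (set empty)
final: {}; accept 1 not in set

Answer: REJECT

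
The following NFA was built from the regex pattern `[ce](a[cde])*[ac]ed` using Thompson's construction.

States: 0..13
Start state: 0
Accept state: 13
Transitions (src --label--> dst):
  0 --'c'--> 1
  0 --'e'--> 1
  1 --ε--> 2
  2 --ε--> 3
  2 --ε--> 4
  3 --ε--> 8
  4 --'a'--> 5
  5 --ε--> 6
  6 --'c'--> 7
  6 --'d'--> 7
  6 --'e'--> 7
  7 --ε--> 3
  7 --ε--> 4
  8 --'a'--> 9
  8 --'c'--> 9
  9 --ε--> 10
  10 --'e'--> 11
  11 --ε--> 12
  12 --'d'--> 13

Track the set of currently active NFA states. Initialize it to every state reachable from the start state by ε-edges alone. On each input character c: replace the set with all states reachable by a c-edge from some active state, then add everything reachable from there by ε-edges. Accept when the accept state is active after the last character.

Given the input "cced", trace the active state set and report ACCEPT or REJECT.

Answer: ACCEPT

Trace:
start: ε-closure({0}) = {0}
'c' @ 1: {1,2,3,4,8}
'c' @ 2: {9,10}
'e' @ 3: {11,12}
'd' @ 4: {13}  [accepting]
final: {13}; accept 13 in set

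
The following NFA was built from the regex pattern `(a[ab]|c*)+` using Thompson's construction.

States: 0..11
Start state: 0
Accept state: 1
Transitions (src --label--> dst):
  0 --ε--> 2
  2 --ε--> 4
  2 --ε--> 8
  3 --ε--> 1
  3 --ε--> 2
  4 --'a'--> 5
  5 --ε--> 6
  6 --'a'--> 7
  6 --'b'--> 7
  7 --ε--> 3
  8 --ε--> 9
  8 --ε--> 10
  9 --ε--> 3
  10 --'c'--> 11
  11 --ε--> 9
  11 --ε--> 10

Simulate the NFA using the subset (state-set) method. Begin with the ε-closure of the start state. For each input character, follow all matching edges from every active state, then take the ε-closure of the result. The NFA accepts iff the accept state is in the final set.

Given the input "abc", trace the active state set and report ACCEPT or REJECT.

Answer: ACCEPT

Derivation:
S₀ = ε-closure({0}) = {0,1,2,3,4,8,9,10}
'a' @ 1: {5,6}
'b' @ 2: {1,2,3,4,7,8,9,10}  [accepting]
'c' @ 3: {1,2,3,4,8,9,10,11}  [accepting]
end set {1,2,3,4,8,9,10,11} — state 1 in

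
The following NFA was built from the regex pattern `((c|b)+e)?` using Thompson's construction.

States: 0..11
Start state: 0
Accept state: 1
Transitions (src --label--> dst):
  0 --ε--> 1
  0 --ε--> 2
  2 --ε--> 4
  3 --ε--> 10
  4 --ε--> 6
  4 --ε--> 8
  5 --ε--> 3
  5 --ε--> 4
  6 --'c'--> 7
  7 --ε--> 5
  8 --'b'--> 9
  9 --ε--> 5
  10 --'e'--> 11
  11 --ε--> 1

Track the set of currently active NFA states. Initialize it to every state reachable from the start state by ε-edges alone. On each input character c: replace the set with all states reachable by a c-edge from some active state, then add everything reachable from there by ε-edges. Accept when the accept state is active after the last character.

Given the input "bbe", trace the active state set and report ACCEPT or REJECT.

S₀ = ε-closure({0}) = {0,1,2,4,6,8}
'b' @ 1: {3,4,5,6,8,9,10}
'b' @ 2: {3,4,5,6,8,9,10}
'e' @ 3: {1,11}  ✓accept
end set {1,11} — state 1 in

Answer: ACCEPT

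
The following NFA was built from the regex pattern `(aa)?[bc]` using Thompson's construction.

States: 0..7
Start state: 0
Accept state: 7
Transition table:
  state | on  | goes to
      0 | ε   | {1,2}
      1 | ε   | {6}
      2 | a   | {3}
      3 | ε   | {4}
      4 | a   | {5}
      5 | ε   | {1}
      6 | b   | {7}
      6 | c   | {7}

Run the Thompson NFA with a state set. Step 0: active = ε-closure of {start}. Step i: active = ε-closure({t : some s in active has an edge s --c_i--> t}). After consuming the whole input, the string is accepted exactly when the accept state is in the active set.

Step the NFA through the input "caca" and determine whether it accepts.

start: ε-closure({0}) = {0,1,2,6}
'c' @ 1: {7}  (accept∈set)
'a' @ 2: {}  — dead — no transitions
rest 'ca' ignored (set empty)
final: {}; accept 7 not in set

Answer: REJECT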